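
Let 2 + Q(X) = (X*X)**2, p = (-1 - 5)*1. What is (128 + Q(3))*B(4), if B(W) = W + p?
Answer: -414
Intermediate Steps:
p = -6 (p = -6*1 = -6)
Q(X) = -2 + X**4 (Q(X) = -2 + (X*X)**2 = -2 + (X**2)**2 = -2 + X**4)
B(W) = -6 + W (B(W) = W - 6 = -6 + W)
(128 + Q(3))*B(4) = (128 + (-2 + 3**4))*(-6 + 4) = (128 + (-2 + 81))*(-2) = (128 + 79)*(-2) = 207*(-2) = -414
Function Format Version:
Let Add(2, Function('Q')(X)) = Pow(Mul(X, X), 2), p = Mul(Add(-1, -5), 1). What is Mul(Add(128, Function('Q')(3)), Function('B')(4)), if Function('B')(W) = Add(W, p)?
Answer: -414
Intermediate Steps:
p = -6 (p = Mul(-6, 1) = -6)
Function('Q')(X) = Add(-2, Pow(X, 4)) (Function('Q')(X) = Add(-2, Pow(Mul(X, X), 2)) = Add(-2, Pow(Pow(X, 2), 2)) = Add(-2, Pow(X, 4)))
Function('B')(W) = Add(-6, W) (Function('B')(W) = Add(W, -6) = Add(-6, W))
Mul(Add(128, Function('Q')(3)), Function('B')(4)) = Mul(Add(128, Add(-2, Pow(3, 4))), Add(-6, 4)) = Mul(Add(128, Add(-2, 81)), -2) = Mul(Add(128, 79), -2) = Mul(207, -2) = -414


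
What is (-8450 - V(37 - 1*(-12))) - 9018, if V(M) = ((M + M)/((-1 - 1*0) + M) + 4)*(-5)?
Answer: -418507/24 ≈ -17438.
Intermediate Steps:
V(M) = -20 - 10*M/(-1 + M) (V(M) = ((2*M)/((-1 + 0) + M) + 4)*(-5) = ((2*M)/(-1 + M) + 4)*(-5) = (2*M/(-1 + M) + 4)*(-5) = (4 + 2*M/(-1 + M))*(-5) = -20 - 10*M/(-1 + M))
(-8450 - V(37 - 1*(-12))) - 9018 = (-8450 - 10*(2 - 3*(37 - 1*(-12)))/(-1 + (37 - 1*(-12)))) - 9018 = (-8450 - 10*(2 - 3*(37 + 12))/(-1 + (37 + 12))) - 9018 = (-8450 - 10*(2 - 3*49)/(-1 + 49)) - 9018 = (-8450 - 10*(2 - 147)/48) - 9018 = (-8450 - 10*(-145)/48) - 9018 = (-8450 - 1*(-725/24)) - 9018 = (-8450 + 725/24) - 9018 = -202075/24 - 9018 = -418507/24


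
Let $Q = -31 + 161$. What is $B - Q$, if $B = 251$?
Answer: $121$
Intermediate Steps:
$Q = 130$
$B - Q = 251 - 130 = 121$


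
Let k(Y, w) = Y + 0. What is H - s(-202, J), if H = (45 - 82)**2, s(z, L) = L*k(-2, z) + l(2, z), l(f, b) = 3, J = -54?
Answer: 1258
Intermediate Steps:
k(Y, w) = Y
s(z, L) = 3 - 2*L (s(z, L) = L*(-2) + 3 = -2*L + 3 = 3 - 2*L)
H = 1369 (H = (-37)**2 = 1369)
H - s(-202, J) = 1369 - (3 - 2*(-54)) = 1369 - (3 + 108) = 1369 - 1*111 = 1369 - 111 = 1258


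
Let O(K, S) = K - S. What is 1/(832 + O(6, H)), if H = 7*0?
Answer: 1/838 ≈ 0.0011933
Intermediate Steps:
H = 0
1/(832 + O(6, H)) = 1/(832 + (6 - 1*0)) = 1/(832 + (6 + 0)) = 1/(832 + 6) = 1/838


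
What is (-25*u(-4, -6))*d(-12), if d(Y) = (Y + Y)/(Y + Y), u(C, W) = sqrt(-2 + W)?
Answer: -50*I*sqrt(2) ≈ -70.711*I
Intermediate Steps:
d(Y) = 1 (d(Y) = (2*Y)/((2*Y)) = (2*Y)*(1/(2*Y)) = 1)
(-25*u(-4, -6))*d(-12) = -25*sqrt(-2 - 6)*1 = -50*I*sqrt(2)*1 = -50*I*sqrt(2)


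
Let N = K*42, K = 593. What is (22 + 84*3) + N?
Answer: 25180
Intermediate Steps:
N = 24906 (N = 593*42 = 24906)
(22 + 84*3) + N = (22 + 84*3) + 24906 = (22 + 252) + 24906 = 274 + 24906 = 25180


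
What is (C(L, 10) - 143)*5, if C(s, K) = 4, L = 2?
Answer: -695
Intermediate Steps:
(C(L, 10) - 143)*5 = (4 - 143)*5 = -139*5 = -695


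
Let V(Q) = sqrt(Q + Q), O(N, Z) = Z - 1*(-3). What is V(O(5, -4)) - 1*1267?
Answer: -1267 + I*sqrt(2) ≈ -1267.0 + 1.4142*I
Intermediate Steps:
O(N, Z) = 3 + Z (O(N, Z) = Z + 3 = 3 + Z)
V(Q) = sqrt(2)*sqrt(Q) (V(Q) = sqrt(2*Q) = sqrt(2)*sqrt(Q))
V(O(5, -4)) - 1*1267 = sqrt(2)*sqrt(3 - 4) - 1*1267 = sqrt(2)*sqrt(-1) - 1267 = sqrt(2)*I - 1267 = I*sqrt(2) - 1267 = -1267 + I*sqrt(2)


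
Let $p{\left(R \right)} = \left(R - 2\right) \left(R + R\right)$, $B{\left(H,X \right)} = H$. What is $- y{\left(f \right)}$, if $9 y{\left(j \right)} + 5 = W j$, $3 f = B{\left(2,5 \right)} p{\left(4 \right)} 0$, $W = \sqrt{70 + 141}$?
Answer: $\frac{5}{9} \approx 0.55556$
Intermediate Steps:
$p{\left(R \right)} = 2 R \left(-2 + R\right)$ ($p{\left(R \right)} = \left(-2 + R\right) 2 R = 2 R \left(-2 + R\right)$)
$W = \sqrt{211} \approx 14.526$
$f = 0$ ($f = \frac{2 \cdot 2 \cdot 4 \left(-2 + 4\right) 0}{3} = \frac{2 \cdot 2 \cdot 4 \cdot 2 \cdot 0}{3} = \frac{2 \cdot 16 \cdot 0}{3} = \frac{32 \cdot 0}{3} = \frac{1}{3} \cdot 0 = 0$)
$y{\left(j \right)} = - \frac{5}{9} + \frac{j \sqrt{211}}{9}$ ($y{\left(j \right)} = - \frac{5}{9} + \frac{\sqrt{211} j}{9} = - \frac{5}{9} + \frac{j \sqrt{211}}{9}$)
$- y{\left(f \right)} = - (- \frac{5}{9} + \frac{1}{9} \cdot 0 \sqrt{211}) = - (- \frac{5}{9} + 0) = \left(-1\right) \left(- \frac{5}{9}\right) = \frac{5}{9}$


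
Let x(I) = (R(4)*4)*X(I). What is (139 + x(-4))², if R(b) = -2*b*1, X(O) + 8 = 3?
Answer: 89401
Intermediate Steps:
X(O) = -5 (X(O) = -8 + 3 = -5)
R(b) = -2*b
x(I) = 160 (x(I) = (-2*4*4)*(-5) = -8*4*(-5) = -32*(-5) = 160)
(139 + x(-4))² = (139 + 160)² = 299² = 89401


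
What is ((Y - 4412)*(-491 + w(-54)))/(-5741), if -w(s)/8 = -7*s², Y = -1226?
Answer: 917894590/5741 ≈ 1.5988e+5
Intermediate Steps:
w(s) = 56*s² (w(s) = -(-56)*s² = 56*s²)
((Y - 4412)*(-491 + w(-54)))/(-5741) = ((-1226 - 4412)*(-491 + 56*(-54)²))/(-5741) = -5638*(-491 + 56*2916)*(-1/5741) = -5638*(-491 + 163296)*(-1/5741) = -5638*162805*(-1/5741) = -917894590*(-1/5741) = 917894590/5741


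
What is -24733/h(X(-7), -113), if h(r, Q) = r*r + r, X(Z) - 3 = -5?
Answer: -24733/2 ≈ -12367.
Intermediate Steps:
X(Z) = -2 (X(Z) = 3 - 5 = -2)
h(r, Q) = r + r**2 (h(r, Q) = r**2 + r = r + r**2)
-24733/h(X(-7), -113) = -24733*(-1/(2*(1 - 2))) = -24733/((-2*(-1))) = -24733/2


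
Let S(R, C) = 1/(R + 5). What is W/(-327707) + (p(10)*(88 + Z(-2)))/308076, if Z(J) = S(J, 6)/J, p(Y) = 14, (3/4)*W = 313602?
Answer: -385244087885/302875985196 ≈ -1.2720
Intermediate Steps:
W = 418136 (W = (4/3)*313602 = 418136)
S(R, C) = 1/(5 + R)
Z(J) = 1/(J*(5 + J)) (Z(J) = 1/((5 + J)*J) = 1/(J*(5 + J)))
W/(-327707) + (p(10)*(88 + Z(-2)))/308076 = 418136/(-327707) + (14*(88 + 1/((-2)*(5 - 2))))/308076 = 418136*(-1/327707) + (14*(88 - ½/3))*(1/308076) = -418136/327707 + (14*(88 - ½*⅓))*(1/308076) = -418136/327707 + (14*(88 - ⅙))*(1/308076) = -418136/327707 + (14*(527/6))*(1/308076) = -418136/327707 + (3689/3)*(1/308076) = -418136/327707 + 3689/924228 = -385244087885/302875985196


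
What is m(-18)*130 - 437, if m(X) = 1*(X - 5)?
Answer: -3427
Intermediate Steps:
m(X) = -5 + X (m(X) = 1*(-5 + X) = -5 + X)
m(-18)*130 - 437 = (-5 - 18)*130 - 437 = -23*130 - 437 = -2990 - 437 = -3427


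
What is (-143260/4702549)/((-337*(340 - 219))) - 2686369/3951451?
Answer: -73589482799911311/108244829712574489 ≈ -0.67984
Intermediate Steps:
(-143260/4702549)/((-337*(340 - 219))) - 2686369/3951451 = (-143260*1/4702549)/((-337*121)) - 2686369*1/3951451 = -143260/4702549/(-40777) - 383767/564493 = -143260/4702549*(-1/40777) - 383767/564493 = 143260/191755840573 - 383767/564493 = -73589482799911311/108244829712574489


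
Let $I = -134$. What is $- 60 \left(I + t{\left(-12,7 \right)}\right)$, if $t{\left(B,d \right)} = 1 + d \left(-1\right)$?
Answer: $8400$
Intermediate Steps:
$t{\left(B,d \right)} = 1 - d$
$- 60 \left(I + t{\left(-12,7 \right)}\right) = - 60 \left(-134 + \left(1 - 7\right)\right) = - 60 \left(-134 - 6\right) = \left(-60\right) \left(-140\right) = 8400$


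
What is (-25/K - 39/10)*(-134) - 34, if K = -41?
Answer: 83413/205 ≈ 406.89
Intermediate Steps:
(-25/K - 39/10)*(-134) - 34 = (-25/(-41) - 39/10)*(-134) - 34 = (-25*(-1/41) - 39*⅒)*(-134) - 34 = (25/41 - 39/10)*(-134) - 34 = -1349/410*(-134) - 34 = 90383/205 - 34 = 83413/205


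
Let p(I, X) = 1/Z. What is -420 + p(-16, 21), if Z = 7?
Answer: -2939/7 ≈ -419.86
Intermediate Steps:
p(I, X) = ⅐ (p(I, X) = 1/7 = ⅐)
-420 + p(-16, 21) = -420 + ⅐ = -2939/7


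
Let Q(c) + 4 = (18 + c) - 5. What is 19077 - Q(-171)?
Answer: 19239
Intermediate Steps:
Q(c) = 9 + c (Q(c) = -4 + ((18 + c) - 5) = -4 + (13 + c) = 9 + c)
19077 - Q(-171) = 19077 - (9 - 171) = 19077 - 1*(-162) = 19077 + 162 = 19239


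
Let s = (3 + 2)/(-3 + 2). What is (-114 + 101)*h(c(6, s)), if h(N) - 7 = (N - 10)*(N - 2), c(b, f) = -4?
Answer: -1183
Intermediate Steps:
s = -5 (s = 5/(-1) = 5*(-1) = -5)
h(N) = 7 + (-10 + N)*(-2 + N) (h(N) = 7 + (N - 10)*(N - 2) = 7 + (-10 + N)*(-2 + N))
(-114 + 101)*h(c(6, s)) = (-114 + 101)*(27 + (-4)² - 12*(-4)) = -13*(27 + 16 + 48) = -13*91 = -1183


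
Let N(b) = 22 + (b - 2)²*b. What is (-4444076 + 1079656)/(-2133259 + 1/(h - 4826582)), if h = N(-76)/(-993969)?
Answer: 16140712164666014320/10234251220622455333 ≈ 1.5771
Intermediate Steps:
N(b) = 22 + b*(-2 + b)² (N(b) = 22 + (-2 + b)²*b = 22 + b*(-2 + b)²)
h = 462362/993969 (h = (22 - 76*(-2 - 76)²)/(-993969) = (22 - 76*(-78)²)*(-1/993969) = (22 - 76*6084)*(-1/993969) = (22 - 462384)*(-1/993969) = -462362*(-1/993969) = 462362/993969 ≈ 0.46517)
(-4444076 + 1079656)/(-2133259 + 1/(h - 4826582)) = (-4444076 + 1079656)/(-2133259 + 1/(462362/993969 - 4826582)) = -3364420/(-2133259 + 1/(-4797472421596/993969)) = -3364420/(-2133259 - 993969/4797472421596) = -3364420/(-10234251220622455333/4797472421596) = -3364420*(-4797472421596/10234251220622455333) = 16140712164666014320/10234251220622455333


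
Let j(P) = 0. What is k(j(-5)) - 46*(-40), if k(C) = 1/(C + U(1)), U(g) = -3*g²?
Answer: 5519/3 ≈ 1839.7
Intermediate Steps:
k(C) = 1/(-3 + C) (k(C) = 1/(C - 3*1²) = 1/(C - 3*1) = 1/(C - 3) = 1/(-3 + C))
k(j(-5)) - 46*(-40) = 1/(-3 + 0) - 46*(-40) = 1/(-3) + 1840 = -⅓ + 1840 = 5519/3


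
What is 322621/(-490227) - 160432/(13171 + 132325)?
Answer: -15698520385/8915758449 ≈ -1.7608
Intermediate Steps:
322621/(-490227) - 160432/(13171 + 132325) = 322621*(-1/490227) - 160432/145496 = -322621/490227 - 160432*1/145496 = -322621/490227 - 20054/18187 = -15698520385/8915758449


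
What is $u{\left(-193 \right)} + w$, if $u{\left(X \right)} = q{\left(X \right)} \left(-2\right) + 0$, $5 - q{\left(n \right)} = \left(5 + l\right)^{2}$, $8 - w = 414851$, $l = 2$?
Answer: $-414755$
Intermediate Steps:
$w = -414843$ ($w = 8 - 414851 = -414843$)
$q{\left(n \right)} = -44$ ($q{\left(n \right)} = 5 - \left(5 + 2\right)^{2} = 5 - 7^{2} = 5 - 49 = -44$)
$u{\left(X \right)} = 88$ ($u{\left(X \right)} = \left(-44\right) \left(-2\right) + 0 = 88 + 0 = 88$)
$u{\left(-193 \right)} + w = 88 - 414843 = -414755$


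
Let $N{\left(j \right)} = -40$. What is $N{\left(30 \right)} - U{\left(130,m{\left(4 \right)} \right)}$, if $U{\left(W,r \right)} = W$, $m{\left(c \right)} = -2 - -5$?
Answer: $-170$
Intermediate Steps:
$m{\left(c \right)} = 3$ ($m{\left(c \right)} = -2 + 5 = 3$)
$N{\left(30 \right)} - U{\left(130,m{\left(4 \right)} \right)} = -40 - 130 = -170$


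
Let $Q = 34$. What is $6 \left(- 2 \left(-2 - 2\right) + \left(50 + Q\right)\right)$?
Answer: $552$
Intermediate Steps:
$6 \left(- 2 \left(-2 - 2\right) + \left(50 + Q\right)\right) = 6 \left(- 2 \left(-2 - 2\right) + \left(50 + 34\right)\right) = 6 \left(\left(-2\right) \left(-4\right) + 84\right) = 6 \left(8 + 84\right) = 6 \cdot 92 = 552$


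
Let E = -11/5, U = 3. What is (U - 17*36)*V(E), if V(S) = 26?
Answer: -15834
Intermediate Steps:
E = -11/5 (E = -11*1/5 = -11/5 ≈ -2.2000)
(U - 17*36)*V(E) = (3 - 17*36)*26 = (3 - 612)*26 = -609*26 = -15834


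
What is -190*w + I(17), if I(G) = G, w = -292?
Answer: 55497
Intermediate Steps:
-190*w + I(17) = -190*(-292) + 17 = 55480 + 17 = 55497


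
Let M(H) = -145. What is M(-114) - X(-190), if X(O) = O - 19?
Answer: 64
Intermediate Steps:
X(O) = -19 + O
M(-114) - X(-190) = -145 - (-19 - 190) = -145 - 1*(-209) = -145 + 209 = 64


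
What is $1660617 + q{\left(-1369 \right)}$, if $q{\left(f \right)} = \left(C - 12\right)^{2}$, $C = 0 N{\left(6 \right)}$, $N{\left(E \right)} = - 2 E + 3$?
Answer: $1660761$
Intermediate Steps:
$N{\left(E \right)} = 3 - 2 E$
$C = 0$ ($C = 0 \left(3 - 12\right) = 0 \left(-9\right) = 0$)
$q{\left(f \right)} = 144$ ($q{\left(f \right)} = \left(0 - 12\right)^{2} = \left(-12\right)^{2} = 144$)
$1660617 + q{\left(-1369 \right)} = 1660617 + 144 = 1660761$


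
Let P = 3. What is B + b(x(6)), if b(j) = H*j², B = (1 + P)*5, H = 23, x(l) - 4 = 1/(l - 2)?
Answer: 6967/16 ≈ 435.44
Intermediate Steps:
x(l) = 4 + 1/(-2 + l) (x(l) = 4 + 1/(l - 2) = 4 + 1/(-2 + l))
B = 20 (B = (1 + 3)*5 = 4*5 = 20)
b(j) = 23*j²
B + b(x(6)) = 20 + 23*((-7 + 4*6)/(-2 + 6))² = 20 + 23*((-7 + 24)/4)² = 20 + 23*((¼)*17)² = 20 + 23*(17/4)² = 20 + 23*(289/16) = 20 + 6647/16 = 6967/16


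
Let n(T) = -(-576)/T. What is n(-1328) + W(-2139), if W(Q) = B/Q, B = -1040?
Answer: 9316/177537 ≈ 0.052474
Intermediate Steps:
n(T) = 576/T
W(Q) = -1040/Q
n(-1328) + W(-2139) = 576/(-1328) - 1040/(-2139) = 576*(-1/1328) - 1040*(-1/2139) = -36/83 + 1040/2139 = 9316/177537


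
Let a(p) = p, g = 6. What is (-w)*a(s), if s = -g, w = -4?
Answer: -24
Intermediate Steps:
s = -6 (s = -1*6 = -6)
(-w)*a(s) = -1*(-4)*(-6) = 4*(-6) = -24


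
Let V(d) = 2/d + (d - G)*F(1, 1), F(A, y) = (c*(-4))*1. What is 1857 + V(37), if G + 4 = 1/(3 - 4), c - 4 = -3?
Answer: 62495/37 ≈ 1689.1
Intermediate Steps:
c = 1 (c = 4 - 3 = 1)
G = -5 (G = -4 + 1/(3 - 4) = -4 + 1/(-1) = -4 - 1 = -5)
F(A, y) = -4 (F(A, y) = (1*(-4))*1 = -4*1 = -4)
V(d) = -20 - 4*d + 2/d (V(d) = 2/d + (d - 1*(-5))*(-4) = 2/d + (d + 5)*(-4) = 2/d + (5 + d)*(-4) = 2/d + (-20 - 4*d) = -20 - 4*d + 2/d)
1857 + V(37) = 1857 + (-20 - 4*37 + 2/37) = 1857 + (-20 - 148 + 2*(1/37)) = 1857 + (-20 - 148 + 2/37) = 1857 - 6214/37 = 62495/37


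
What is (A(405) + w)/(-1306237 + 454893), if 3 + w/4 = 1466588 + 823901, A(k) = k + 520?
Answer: -9162869/851344 ≈ -10.763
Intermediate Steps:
A(k) = 520 + k
w = 9161944 (w = -12 + 4*(1466588 + 823901) = -12 + 4*2290489 = -12 + 9161956 = 9161944)
(A(405) + w)/(-1306237 + 454893) = ((520 + 405) + 9161944)/(-1306237 + 454893) = (925 + 9161944)/(-851344) = 9162869*(-1/851344) = -9162869/851344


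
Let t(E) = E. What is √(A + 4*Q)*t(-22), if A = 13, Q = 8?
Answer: -66*√5 ≈ -147.58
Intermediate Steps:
√(A + 4*Q)*t(-22) = √(13 + 4*8)*(-22) = √(13 + 32)*(-22) = √45*(-22) = (3*√5)*(-22) = -66*√5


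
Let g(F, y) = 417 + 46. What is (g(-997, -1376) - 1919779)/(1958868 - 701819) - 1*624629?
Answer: -785191179137/1257049 ≈ -6.2463e+5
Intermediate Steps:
g(F, y) = 463
(g(-997, -1376) - 1919779)/(1958868 - 701819) - 1*624629 = (463 - 1919779)/(1958868 - 701819) - 1*624629 = -1919316/1257049 - 624629 = -785191179137/1257049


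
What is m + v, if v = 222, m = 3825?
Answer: 4047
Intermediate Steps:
m + v = 3825 + 222 = 4047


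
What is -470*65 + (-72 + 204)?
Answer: -30418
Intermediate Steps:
-470*65 + (-72 + 204) = -30550 + 132 = -30418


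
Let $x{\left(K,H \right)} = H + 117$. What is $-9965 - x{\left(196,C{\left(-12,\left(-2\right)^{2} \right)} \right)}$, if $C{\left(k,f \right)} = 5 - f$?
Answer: $-10083$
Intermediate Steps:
$x{\left(K,H \right)} = 117 + H$
$-9965 - x{\left(196,C{\left(-12,\left(-2\right)^{2} \right)} \right)} = -9965 - \left(117 + \left(5 - \left(-2\right)^{2}\right)\right) = -9965 - \left(117 + \left(5 - 4\right)\right) = -9965 - \left(117 + 1\right) = -9965 - 118 = -10083$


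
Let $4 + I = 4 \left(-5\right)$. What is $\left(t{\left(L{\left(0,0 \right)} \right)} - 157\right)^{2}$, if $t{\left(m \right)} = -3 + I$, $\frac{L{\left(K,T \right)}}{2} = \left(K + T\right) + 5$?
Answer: $33856$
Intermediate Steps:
$I = -24$ ($I = -4 + 4 \left(-5\right) = -4 - 20 = -24$)
$L{\left(K,T \right)} = 10 + 2 K + 2 T$ ($L{\left(K,T \right)} = 2 \left(\left(K + T\right) + 5\right) = 2 \left(5 + K + T\right) = 10 + 2 K + 2 T$)
$t{\left(m \right)} = -27$ ($t{\left(m \right)} = -3 - 24 = -27$)
$\left(t{\left(L{\left(0,0 \right)} \right)} - 157\right)^{2} = \left(-27 - 157\right)^{2} = \left(-184\right)^{2} = 33856$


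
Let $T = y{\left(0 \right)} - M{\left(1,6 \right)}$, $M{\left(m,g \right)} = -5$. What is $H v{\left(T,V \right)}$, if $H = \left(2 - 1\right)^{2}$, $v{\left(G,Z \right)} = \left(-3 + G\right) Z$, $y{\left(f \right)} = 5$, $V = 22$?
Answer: $154$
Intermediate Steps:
$T = 10$ ($T = 5 - -5 = 5 + 5 = 10$)
$v{\left(G,Z \right)} = Z \left(-3 + G\right)$
$H = 1$ ($H = 1^{2} = 1$)
$H v{\left(T,V \right)} = 1 \cdot 22 \left(-3 + 10\right) = 1 \cdot 22 \cdot 7 = 1 \cdot 154 = 154$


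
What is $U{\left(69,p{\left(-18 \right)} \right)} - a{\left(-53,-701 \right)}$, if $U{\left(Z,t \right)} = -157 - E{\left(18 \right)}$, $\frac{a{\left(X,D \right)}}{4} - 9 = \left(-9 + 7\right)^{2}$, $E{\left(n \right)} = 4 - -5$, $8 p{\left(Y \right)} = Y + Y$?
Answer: $-218$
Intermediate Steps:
$p{\left(Y \right)} = \frac{Y}{4}$ ($p{\left(Y \right)} = \frac{Y + Y}{8} = \frac{2 Y}{8} = \frac{Y}{4}$)
$E{\left(n \right)} = 9$ ($E{\left(n \right)} = 4 + 5 = 9$)
$a{\left(X,D \right)} = 52$ ($a{\left(X,D \right)} = 36 + 4 \left(-9 + 7\right)^{2} = 36 + 4 \left(-2\right)^{2} = 36 + 4 \cdot 4 = 36 + 16 = 52$)
$U{\left(Z,t \right)} = -166$ ($U{\left(Z,t \right)} = -157 - 9 = -166$)
$U{\left(69,p{\left(-18 \right)} \right)} - a{\left(-53,-701 \right)} = -166 - 52 = -218$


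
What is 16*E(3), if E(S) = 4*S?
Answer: 192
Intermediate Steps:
16*E(3) = 16*(4*3) = 16*12 = 192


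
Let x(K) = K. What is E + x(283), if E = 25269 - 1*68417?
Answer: -42865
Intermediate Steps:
E = -43148 (E = 25269 - 68417 = -43148)
E + x(283) = -43148 + 283 = -42865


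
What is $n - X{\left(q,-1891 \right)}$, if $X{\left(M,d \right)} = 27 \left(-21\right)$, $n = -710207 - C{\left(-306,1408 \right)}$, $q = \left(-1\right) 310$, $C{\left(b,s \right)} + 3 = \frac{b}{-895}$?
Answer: $- \frac{635125421}{895} \approx -7.0964 \cdot 10^{5}$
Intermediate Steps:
$C{\left(b,s \right)} = -3 - \frac{b}{895}$ ($C{\left(b,s \right)} = -3 + \frac{b}{-895} = -3 + b \left(- \frac{1}{895}\right) = -3 - \frac{b}{895}$)
$q = -310$
$n = - \frac{635632886}{895}$ ($n = -710207 - \left(-3 - - \frac{306}{895}\right) = -710207 - \left(-3 + \frac{306}{895}\right) = -710207 - - \frac{2379}{895} = -710207 + \frac{2379}{895} = - \frac{635632886}{895} \approx -7.102 \cdot 10^{5}$)
$X{\left(M,d \right)} = -567$
$n - X{\left(q,-1891 \right)} = - \frac{635632886}{895} - -567 = - \frac{635632886}{895} + 567 = - \frac{635125421}{895}$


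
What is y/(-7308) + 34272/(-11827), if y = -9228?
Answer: -11776685/7202643 ≈ -1.6350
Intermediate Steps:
y/(-7308) + 34272/(-11827) = -9228/(-7308) + 34272/(-11827) = -9228*(-1/7308) + 34272*(-1/11827) = 769/609 - 34272/11827 = -11776685/7202643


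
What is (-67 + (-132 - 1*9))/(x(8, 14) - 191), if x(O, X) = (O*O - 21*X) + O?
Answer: 208/413 ≈ 0.50363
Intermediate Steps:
x(O, X) = O + O**2 - 21*X (x(O, X) = (O**2 - 21*X) + O = O + O**2 - 21*X)
(-67 + (-132 - 1*9))/(x(8, 14) - 191) = (-67 + (-132 - 1*9))/((8 + 8**2 - 21*14) - 191) = (-67 + (-132 - 9))/((8 + 64 - 294) - 191) = (-67 - 141)/(-222 - 191) = -208/(-413) = -208*(-1/413) = 208/413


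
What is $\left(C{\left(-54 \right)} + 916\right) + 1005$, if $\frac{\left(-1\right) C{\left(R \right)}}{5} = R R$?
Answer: $-12659$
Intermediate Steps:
$C{\left(R \right)} = - 5 R^{2}$ ($C{\left(R \right)} = - 5 R R = - 5 R^{2}$)
$\left(C{\left(-54 \right)} + 916\right) + 1005 = \left(- 5 \left(-54\right)^{2} + 916\right) + 1005 = \left(\left(-5\right) 2916 + 916\right) + 1005 = \left(-14580 + 916\right) + 1005 = -13664 + 1005 = -12659$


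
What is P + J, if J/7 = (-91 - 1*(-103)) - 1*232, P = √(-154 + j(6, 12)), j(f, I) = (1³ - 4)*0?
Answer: -1540 + I*√154 ≈ -1540.0 + 12.41*I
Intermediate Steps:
j(f, I) = 0 (j(f, I) = (1 - 4)*0 = -3*0 = 0)
P = I*√154 (P = √(-154 + 0) = √(-154) = I*√154 ≈ 12.41*I)
J = -1540 (J = 7*((-91 - 1*(-103)) - 1*232) = 7*((-91 + 103) - 232) = 7*(12 - 232) = 7*(-220) = -1540)
P + J = I*√154 - 1540 = -1540 + I*√154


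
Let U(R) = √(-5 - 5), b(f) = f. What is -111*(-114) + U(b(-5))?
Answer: 12654 + I*√10 ≈ 12654.0 + 3.1623*I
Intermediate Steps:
U(R) = I*√10 (U(R) = √(-10) = I*√10)
-111*(-114) + U(b(-5)) = -111*(-114) + I*√10 = 12654 + I*√10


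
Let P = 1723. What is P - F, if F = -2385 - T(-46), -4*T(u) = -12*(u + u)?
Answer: 3832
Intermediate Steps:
T(u) = 6*u (T(u) = -(-3)*(u + u) = -(-3)*2*u = -(-6)*u = 6*u)
F = -2109 (F = -2385 - 6*(-46) = -2385 - 1*(-276) = -2385 + 276 = -2109)
P - F = 1723 - 1*(-2109) = 1723 + 2109 = 3832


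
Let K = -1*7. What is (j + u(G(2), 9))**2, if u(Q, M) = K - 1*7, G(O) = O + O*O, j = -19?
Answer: 1089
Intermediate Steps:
K = -7
G(O) = O + O**2
u(Q, M) = -14 (u(Q, M) = -7 - 1*7 = -7 - 7 = -14)
(j + u(G(2), 9))**2 = (-19 - 14)**2 = (-33)**2 = 1089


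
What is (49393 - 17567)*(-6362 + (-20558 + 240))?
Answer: -849117680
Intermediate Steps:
(49393 - 17567)*(-6362 + (-20558 + 240)) = 31826*(-6362 - 20318) = 31826*(-26680) = -849117680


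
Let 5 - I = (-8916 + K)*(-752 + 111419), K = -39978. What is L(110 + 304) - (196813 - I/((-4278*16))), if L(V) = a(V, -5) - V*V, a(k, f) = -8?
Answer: -30614669519/68448 ≈ -4.4727e+5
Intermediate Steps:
I = 5410952303 (I = 5 - (-8916 - 39978)*(-752 + 111419) = 5 - (-48894)*110667 = 5 - 1*(-5410952298) = 5 + 5410952298 = 5410952303)
L(V) = -8 - V**2 (L(V) = -8 - V*V = -8 - V**2)
L(110 + 304) - (196813 - I/((-4278*16))) = (-8 - (110 + 304)**2) - (196813 - 5410952303/((-4278*16))) = (-8 - 1*414**2) - (196813 - 5410952303/(-68448)) = (-8 - 1*171396) - (196813 - 5410952303*(-1)/68448) = (-8 - 171396) - (196813 - 1*(-5410952303/68448)) = -171404 - (196813 + 5410952303/68448) = -171404 - 1*18882408527/68448 = -171404 - 18882408527/68448 = -30614669519/68448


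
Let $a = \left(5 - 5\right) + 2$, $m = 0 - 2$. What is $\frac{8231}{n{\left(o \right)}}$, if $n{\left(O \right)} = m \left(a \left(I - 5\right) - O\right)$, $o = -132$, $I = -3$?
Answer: $- \frac{8231}{232} \approx -35.478$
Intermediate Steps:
$m = -2$ ($m = 0 - 2 = -2$)
$a = 2$ ($a = 0 + 2 = 2$)
$n{\left(O \right)} = 32 + 2 O$ ($n{\left(O \right)} = - 2 \left(2 \left(-3 - 5\right) - O\right) = - 2 \left(2 \left(-8\right) - O\right) = - 2 \left(-16 - O\right) = 32 + 2 O$)
$\frac{8231}{n{\left(o \right)}} = \frac{8231}{32 + 2 \left(-132\right)} = \frac{8231}{32 - 264} = \frac{8231}{-232} = 8231 \left(- \frac{1}{232}\right) = - \frac{8231}{232}$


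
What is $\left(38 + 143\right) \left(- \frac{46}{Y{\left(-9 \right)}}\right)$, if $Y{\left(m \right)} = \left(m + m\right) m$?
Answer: $- \frac{4163}{81} \approx -51.395$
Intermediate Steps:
$Y{\left(m \right)} = 2 m^{2}$ ($Y{\left(m \right)} = 2 m m = 2 m^{2}$)
$\left(38 + 143\right) \left(- \frac{46}{Y{\left(-9 \right)}}\right) = \left(38 + 143\right) \left(- \frac{46}{2 \left(-9\right)^{2}}\right) = 181 \left(- \frac{46}{2 \cdot 81}\right) = 181 \left(- \frac{46}{162}\right) = 181 \left(\left(-46\right) \frac{1}{162}\right) = 181 \left(- \frac{23}{81}\right) = - \frac{4163}{81}$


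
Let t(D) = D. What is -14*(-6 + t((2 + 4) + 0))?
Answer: 0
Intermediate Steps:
-14*(-6 + t((2 + 4) + 0)) = -14*(-6 + ((2 + 4) + 0)) = -14*(-6 + (6 + 0)) = -14*(-6 + 6) = -14*0 = 0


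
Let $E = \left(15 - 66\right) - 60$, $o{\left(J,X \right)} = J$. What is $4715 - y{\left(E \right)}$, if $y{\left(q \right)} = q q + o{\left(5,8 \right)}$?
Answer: $-7611$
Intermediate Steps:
$E = -111$ ($E = -51 - 60 = -111$)
$y{\left(q \right)} = 5 + q^{2}$ ($y{\left(q \right)} = q q + 5 = q^{2} + 5 = 5 + q^{2}$)
$4715 - y{\left(E \right)} = 4715 - \left(5 + \left(-111\right)^{2}\right) = 4715 - \left(5 + 12321\right) = 4715 - 12326 = -7611$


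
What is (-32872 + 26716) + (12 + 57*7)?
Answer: -5745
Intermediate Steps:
(-32872 + 26716) + (12 + 57*7) = -6156 + (12 + 399) = -6156 + 411 = -5745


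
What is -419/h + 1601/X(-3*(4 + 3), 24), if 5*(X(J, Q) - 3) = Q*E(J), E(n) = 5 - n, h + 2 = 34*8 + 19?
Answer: 2045704/184671 ≈ 11.078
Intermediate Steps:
h = 289 (h = -2 + (34*8 + 19) = -2 + (272 + 19) = -2 + 291 = 289)
X(J, Q) = 3 + Q*(5 - J)/5 (X(J, Q) = 3 + (Q*(5 - J))/5 = 3 + Q*(5 - J)/5)
-419/h + 1601/X(-3*(4 + 3), 24) = -419/289 + 1601/(3 - ⅕*24*(-5 - 3*(4 + 3))) = -419*1/289 + 1601/(3 - ⅕*24*(-5 - 3*7)) = -419/289 + 1601/(3 - ⅕*24*(-5 - 21)) = -419/289 + 1601/(3 - ⅕*24*(-26)) = -419/289 + 1601/(3 + 624/5) = -419/289 + 1601/(639/5) = -419/289 + 1601*(5/639) = -419/289 + 8005/639 = 2045704/184671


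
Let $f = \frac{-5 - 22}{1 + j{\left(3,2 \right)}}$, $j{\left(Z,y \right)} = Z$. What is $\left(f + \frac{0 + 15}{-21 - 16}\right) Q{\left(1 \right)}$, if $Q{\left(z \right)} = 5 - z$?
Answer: $- \frac{1059}{37} \approx -28.622$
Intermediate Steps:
$f = - \frac{27}{4}$ ($f = \frac{-5 - 22}{1 + 3} = - \frac{27}{4} \approx -6.75$)
$\left(f + \frac{0 + 15}{-21 - 16}\right) Q{\left(1 \right)} = \left(- \frac{27}{4} + \frac{0 + 15}{-21 - 16}\right) \left(5 - 1\right) = \left(- \frac{27}{4} + \frac{15}{-37}\right) \left(5 - 1\right) = \left(- \frac{27}{4} + 15 \left(- \frac{1}{37}\right)\right) 4 = \left(- \frac{27}{4} - \frac{15}{37}\right) 4 = \left(- \frac{1059}{148}\right) 4 = - \frac{1059}{37}$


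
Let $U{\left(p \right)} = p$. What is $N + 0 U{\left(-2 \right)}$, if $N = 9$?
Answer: $9$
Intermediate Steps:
$N + 0 U{\left(-2 \right)} = 9 + 0 \left(-2\right) = 9 + 0 = 9$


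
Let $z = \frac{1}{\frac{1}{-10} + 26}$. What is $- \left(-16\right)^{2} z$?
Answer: $- \frac{2560}{259} \approx -9.8842$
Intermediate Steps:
$z = \frac{10}{259}$ ($z = \frac{1}{- \frac{1}{10} + 26} = \frac{1}{\frac{259}{10}} = \frac{10}{259} \approx 0.03861$)
$- \left(-16\right)^{2} z = - \left(-16\right)^{2} \cdot \frac{10}{259} = \left(-1\right) 256 \cdot \frac{10}{259} = \left(-256\right) \frac{10}{259} = - \frac{2560}{259}$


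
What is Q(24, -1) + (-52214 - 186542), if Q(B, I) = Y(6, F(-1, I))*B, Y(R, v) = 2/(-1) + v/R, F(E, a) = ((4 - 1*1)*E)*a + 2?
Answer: -238784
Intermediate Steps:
F(E, a) = 2 + 3*E*a (F(E, a) = ((4 - 1)*E)*a + 2 = (3*E)*a + 2 = 3*E*a + 2 = 2 + 3*E*a)
Y(R, v) = -2 + v/R (Y(R, v) = 2*(-1) + v/R = -2 + v/R)
Q(B, I) = B*(-5/3 - I/2) (Q(B, I) = (-2 + (2 + 3*(-1)*I)/6)*B = (-2 + (2 - 3*I)*(⅙))*B = (-2 + (⅓ - I/2))*B = (-5/3 - I/2)*B = B*(-5/3 - I/2))
Q(24, -1) + (-52214 - 186542) = -⅙*24*(10 + 3*(-1)) + (-52214 - 186542) = -⅙*24*(10 - 3) - 238756 = -⅙*24*7 - 238756 = -28 - 238756 = -238784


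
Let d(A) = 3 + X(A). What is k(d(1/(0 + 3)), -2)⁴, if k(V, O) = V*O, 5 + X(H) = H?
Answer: 10000/81 ≈ 123.46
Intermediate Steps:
X(H) = -5 + H
d(A) = -2 + A (d(A) = 3 + (-5 + A) = -2 + A)
k(V, O) = O*V
k(d(1/(0 + 3)), -2)⁴ = (-2*(-2 + 1/(0 + 3)))⁴ = (-2*(-2 + 1/3))⁴ = (-2*(-2 + ⅓))⁴ = (-2*(-5/3))⁴ = (10/3)⁴ = 10000/81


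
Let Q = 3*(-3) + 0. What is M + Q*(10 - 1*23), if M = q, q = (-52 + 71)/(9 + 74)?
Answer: 9730/83 ≈ 117.23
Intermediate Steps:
q = 19/83 ≈ 0.22892
M = 19/83 ≈ 0.22892
Q = -9 (Q = -9 + 0 = -9)
M + Q*(10 - 1*23) = 19/83 - 9*(10 - 1*23) = 19/83 - 9*(10 - 23) = 19/83 - 9*(-13) = 19/83 + 117 = 9730/83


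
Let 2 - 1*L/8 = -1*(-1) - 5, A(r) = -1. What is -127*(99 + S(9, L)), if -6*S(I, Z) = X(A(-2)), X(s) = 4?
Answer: -37465/3 ≈ -12488.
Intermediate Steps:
L = 48 (L = 16 - 8*(-1*(-1) - 5) = 16 - 8*(1 - 5) = 16 - 8*(-4) = 16 + 32 = 48)
S(I, Z) = -2/3 (S(I, Z) = -1/6*4 = -2/3)
-127*(99 + S(9, L)) = -127*(99 - 2/3) = -127*295/3 = -37465/3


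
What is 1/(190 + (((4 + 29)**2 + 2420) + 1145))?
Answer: 1/4844 ≈ 0.00020644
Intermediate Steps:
1/(190 + (((4 + 29)**2 + 2420) + 1145)) = 1/(190 + ((33**2 + 2420) + 1145)) = 1/(190 + ((1089 + 2420) + 1145)) = 1/(190 + (3509 + 1145)) = 1/(190 + 4654) = 1/4844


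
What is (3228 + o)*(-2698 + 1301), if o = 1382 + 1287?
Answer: -8238109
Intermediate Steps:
o = 2669
(3228 + o)*(-2698 + 1301) = (3228 + 2669)*(-2698 + 1301) = 5897*(-1397) = -8238109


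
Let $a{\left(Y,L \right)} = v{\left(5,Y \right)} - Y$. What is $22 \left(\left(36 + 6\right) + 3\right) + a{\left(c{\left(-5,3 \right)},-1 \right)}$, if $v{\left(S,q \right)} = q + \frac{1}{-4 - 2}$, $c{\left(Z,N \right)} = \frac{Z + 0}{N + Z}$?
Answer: $\frac{5939}{6} \approx 989.83$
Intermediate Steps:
$c{\left(Z,N \right)} = \frac{Z}{N + Z}$
$v{\left(S,q \right)} = - \frac{1}{6} + q$ ($v{\left(S,q \right)} = q + \frac{1}{-6} = q - \frac{1}{6} = - \frac{1}{6} + q$)
$a{\left(Y,L \right)} = - \frac{1}{6}$ ($a{\left(Y,L \right)} = \left(- \frac{1}{6} + Y\right) - Y = - \frac{1}{6}$)
$22 \left(\left(36 + 6\right) + 3\right) + a{\left(c{\left(-5,3 \right)},-1 \right)} = 22 \left(\left(36 + 6\right) + 3\right) - \frac{1}{6} = 22 \left(42 + 3\right) - \frac{1}{6} = 22 \cdot 45 - \frac{1}{6} = 990 - \frac{1}{6} = \frac{5939}{6}$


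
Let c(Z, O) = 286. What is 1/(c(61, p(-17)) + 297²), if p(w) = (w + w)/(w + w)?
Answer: 1/88495 ≈ 1.1300e-5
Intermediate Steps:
p(w) = 1 (p(w) = (2*w)/((2*w)) = (2*w)*(1/(2*w)) = 1)
1/(c(61, p(-17)) + 297²) = 1/(286 + 297²) = 1/(286 + 88209) = 1/88495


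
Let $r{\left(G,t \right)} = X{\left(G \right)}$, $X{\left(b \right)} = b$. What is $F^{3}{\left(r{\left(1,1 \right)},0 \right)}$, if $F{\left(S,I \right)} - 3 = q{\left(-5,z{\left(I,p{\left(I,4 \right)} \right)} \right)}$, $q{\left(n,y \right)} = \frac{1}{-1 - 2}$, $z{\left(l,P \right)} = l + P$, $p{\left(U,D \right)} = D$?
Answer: $\frac{512}{27} \approx 18.963$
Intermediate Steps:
$r{\left(G,t \right)} = G$
$z{\left(l,P \right)} = P + l$
$q{\left(n,y \right)} = - \frac{1}{3}$ ($q{\left(n,y \right)} = \frac{1}{-3} = - \frac{1}{3}$)
$F{\left(S,I \right)} = \frac{8}{3}$ ($F{\left(S,I \right)} = 3 - \frac{1}{3} = \frac{8}{3}$)
$F^{3}{\left(r{\left(1,1 \right)},0 \right)} = \left(\frac{8}{3}\right)^{3} = \frac{512}{27}$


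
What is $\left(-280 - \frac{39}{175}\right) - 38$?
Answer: $- \frac{55689}{175} \approx -318.22$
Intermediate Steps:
$\left(-280 - \frac{39}{175}\right) - 38 = - \frac{49039}{175} - 38 = - \frac{55689}{175}$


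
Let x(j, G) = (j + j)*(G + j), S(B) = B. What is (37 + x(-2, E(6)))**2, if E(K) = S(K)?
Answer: 441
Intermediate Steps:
E(K) = K
x(j, G) = 2*j*(G + j) (x(j, G) = (2*j)*(G + j) = 2*j*(G + j))
(37 + x(-2, E(6)))**2 = (37 + 2*(-2)*(6 - 2))**2 = (37 + 2*(-2)*4)**2 = (37 - 16)**2 = 21**2 = 441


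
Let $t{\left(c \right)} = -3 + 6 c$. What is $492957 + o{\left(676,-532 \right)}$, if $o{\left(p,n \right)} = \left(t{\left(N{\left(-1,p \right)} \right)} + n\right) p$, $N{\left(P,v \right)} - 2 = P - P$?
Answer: $139409$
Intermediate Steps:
$N{\left(P,v \right)} = 2$ ($N{\left(P,v \right)} = 2 + \left(P - P\right) = 2 + 0 = 2$)
$o{\left(p,n \right)} = p \left(9 + n\right)$ ($o{\left(p,n \right)} = \left(\left(-3 + 6 \cdot 2\right) + n\right) p = \left(\left(-3 + 12\right) + n\right) p = \left(9 + n\right) p = p \left(9 + n\right)$)
$492957 + o{\left(676,-532 \right)} = 492957 + 676 \left(9 - 532\right) = 492957 + 676 \left(-523\right) = 492957 - 353548 = 139409$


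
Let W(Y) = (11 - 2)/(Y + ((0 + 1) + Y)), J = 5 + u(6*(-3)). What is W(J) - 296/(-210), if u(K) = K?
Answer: 551/525 ≈ 1.0495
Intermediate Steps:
J = -13 (J = 5 + 6*(-3) = 5 - 18 = -13)
W(Y) = 9/(1 + 2*Y) (W(Y) = 9/(Y + (1 + Y)) = 9/(1 + 2*Y))
W(J) - 296/(-210) = 9/(1 + 2*(-13)) - 296/(-210) = 9/(1 - 26) - 296*(-1/210) = 9/(-25) + 148/105 = 9*(-1/25) + 148/105 = -9/25 + 148/105 = 551/525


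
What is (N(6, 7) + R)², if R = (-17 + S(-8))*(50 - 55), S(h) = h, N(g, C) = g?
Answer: 17161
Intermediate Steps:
R = 125 (R = (-17 - 8)*(50 - 55) = -25*(-5) = 125)
(N(6, 7) + R)² = (6 + 125)² = 131² = 17161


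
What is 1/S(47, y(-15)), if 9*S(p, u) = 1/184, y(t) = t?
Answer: 1656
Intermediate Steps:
S(p, u) = 1/1656 (S(p, u) = (⅑)/184 = (⅑)*(1/184) = 1/1656)
1/S(47, y(-15)) = 1/(1/1656) = 1656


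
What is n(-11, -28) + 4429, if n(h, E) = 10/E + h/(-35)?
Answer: 310027/70 ≈ 4429.0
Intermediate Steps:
n(h, E) = 10/E - h/35 (n(h, E) = 10/E + h*(-1/35) = 10/E - h/35)
n(-11, -28) + 4429 = (10/(-28) - 1/35*(-11)) + 4429 = (10*(-1/28) + 11/35) + 4429 = (-5/14 + 11/35) + 4429 = -3/70 + 4429 = 310027/70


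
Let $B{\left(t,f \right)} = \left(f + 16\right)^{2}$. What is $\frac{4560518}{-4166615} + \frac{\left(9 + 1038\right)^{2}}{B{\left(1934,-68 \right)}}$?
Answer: $\frac{4555149221863}{11266526960} \approx 404.31$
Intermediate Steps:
$B{\left(t,f \right)} = \left(16 + f\right)^{2}$
$\frac{4560518}{-4166615} + \frac{\left(9 + 1038\right)^{2}}{B{\left(1934,-68 \right)}} = \frac{4560518}{-4166615} + \frac{\left(9 + 1038\right)^{2}}{\left(16 - 68\right)^{2}} = 4560518 \left(- \frac{1}{4166615}\right) + \frac{1047^{2}}{\left(-52\right)^{2}} = - \frac{4560518}{4166615} + \frac{1096209}{2704} = \frac{4555149221863}{11266526960}$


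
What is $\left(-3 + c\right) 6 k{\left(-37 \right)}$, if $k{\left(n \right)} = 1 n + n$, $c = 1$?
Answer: $888$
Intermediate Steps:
$k{\left(n \right)} = 2 n$ ($k{\left(n \right)} = n + n = 2 n$)
$\left(-3 + c\right) 6 k{\left(-37 \right)} = \left(-3 + 1\right) 6 \cdot 2 \left(-37\right) = \left(-2\right) 6 \left(-74\right) = \left(-12\right) \left(-74\right) = 888$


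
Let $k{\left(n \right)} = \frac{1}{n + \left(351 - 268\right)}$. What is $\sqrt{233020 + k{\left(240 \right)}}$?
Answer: $\frac{3 \sqrt{2701193767}}{323} \approx 482.72$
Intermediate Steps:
$k{\left(n \right)} = \frac{1}{83 + n}$ ($k{\left(n \right)} = \frac{1}{n + \left(351 - 268\right)} = \frac{1}{n + 83} = \frac{1}{83 + n}$)
$\sqrt{233020 + k{\left(240 \right)}} = \sqrt{233020 + \frac{1}{83 + 240}} = \sqrt{233020 + \frac{1}{323}} = \sqrt{\frac{75265461}{323}} = \frac{3 \sqrt{2701193767}}{323}$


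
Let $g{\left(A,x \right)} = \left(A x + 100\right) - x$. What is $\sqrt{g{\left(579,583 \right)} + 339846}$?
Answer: $2 \sqrt{169230} \approx 822.75$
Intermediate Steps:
$g{\left(A,x \right)} = 100 - x + A x$ ($g{\left(A,x \right)} = \left(100 + A x\right) - x = 100 - x + A x$)
$\sqrt{g{\left(579,583 \right)} + 339846} = \sqrt{\left(100 - 583 + 579 \cdot 583\right) + 339846} = \sqrt{\left(100 - 583 + 337557\right) + 339846} = \sqrt{337074 + 339846} = \sqrt{676920} = 2 \sqrt{169230}$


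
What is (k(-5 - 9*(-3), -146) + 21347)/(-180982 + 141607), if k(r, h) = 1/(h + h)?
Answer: -6233323/11497500 ≈ -0.54215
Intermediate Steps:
k(r, h) = 1/(2*h)
(k(-5 - 9*(-3), -146) + 21347)/(-180982 + 141607) = ((½)/(-146) + 21347)/(-180982 + 141607) = ((½)*(-1/146) + 21347)/(-39375) = (-1/292 + 21347)*(-1/39375) = (6233323/292)*(-1/39375) = -6233323/11497500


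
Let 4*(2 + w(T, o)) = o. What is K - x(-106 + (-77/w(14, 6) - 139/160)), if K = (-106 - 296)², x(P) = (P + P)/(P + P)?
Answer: 161603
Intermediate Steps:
w(T, o) = -2 + o/4
x(P) = 1 (x(P) = (2*P)/((2*P)) = (2*P)*(1/(2*P)) = 1)
K = 161604 (K = (-402)² = 161604)
K - x(-106 + (-77/w(14, 6) - 139/160)) = 161604 - 1*1 = 161604 - 1 = 161603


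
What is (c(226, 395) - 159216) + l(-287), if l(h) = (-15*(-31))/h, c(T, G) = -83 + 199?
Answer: -45662165/287 ≈ -1.5910e+5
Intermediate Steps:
c(T, G) = 116
l(h) = 465/h
(c(226, 395) - 159216) + l(-287) = (116 - 159216) + 465/(-287) = -159100 + 465*(-1/287) = -159100 - 465/287 = -45662165/287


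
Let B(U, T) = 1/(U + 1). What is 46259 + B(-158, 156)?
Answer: 7262662/157 ≈ 46259.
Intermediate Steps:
B(U, T) = 1/(1 + U)
46259 + B(-158, 156) = 46259 + 1/(1 - 158) = 46259 + 1/(-157) = 46259 - 1/157 = 7262662/157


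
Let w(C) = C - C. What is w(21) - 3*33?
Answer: -99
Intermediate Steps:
w(C) = 0
w(21) - 3*33 = 0 - 3*33 = 0 - 99 = -99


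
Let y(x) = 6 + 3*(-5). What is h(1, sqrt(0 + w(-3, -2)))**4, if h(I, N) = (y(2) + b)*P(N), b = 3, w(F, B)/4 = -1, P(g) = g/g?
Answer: 1296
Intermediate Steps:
P(g) = 1
w(F, B) = -4 (w(F, B) = 4*(-1) = -4)
y(x) = -9 (y(x) = 6 - 15 = -9)
h(I, N) = -6 (h(I, N) = (-9 + 3)*1 = -6*1 = -6)
h(1, sqrt(0 + w(-3, -2)))**4 = (-6)**4 = 1296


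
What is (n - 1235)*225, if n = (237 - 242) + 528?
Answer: -160200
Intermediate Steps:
n = 523 (n = -5 + 528 = 523)
(n - 1235)*225 = (523 - 1235)*225 = -712*225 = -160200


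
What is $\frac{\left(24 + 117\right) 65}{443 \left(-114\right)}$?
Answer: $- \frac{3055}{16834} \approx -0.18148$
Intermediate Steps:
$\frac{\left(24 + 117\right) 65}{443 \left(-114\right)} = \frac{141 \cdot 65}{-50502} = 9165 \left(- \frac{1}{50502}\right) = - \frac{3055}{16834}$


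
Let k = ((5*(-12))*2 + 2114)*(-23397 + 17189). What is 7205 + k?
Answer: -12371547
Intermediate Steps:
k = -12378752 (k = (-60*2 + 2114)*(-6208) = (-120 + 2114)*(-6208) = 1994*(-6208) = -12378752)
7205 + k = 7205 - 12378752 = -12371547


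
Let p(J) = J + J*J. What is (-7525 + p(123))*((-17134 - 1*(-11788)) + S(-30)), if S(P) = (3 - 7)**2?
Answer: -41184910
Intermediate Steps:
S(P) = 16 (S(P) = (-4)**2 = 16)
p(J) = J + J**2
(-7525 + p(123))*((-17134 - 1*(-11788)) + S(-30)) = (-7525 + 123*(1 + 123))*((-17134 - 1*(-11788)) + 16) = (-7525 + 123*124)*((-17134 + 11788) + 16) = (-7525 + 15252)*(-5346 + 16) = 7727*(-5330) = -41184910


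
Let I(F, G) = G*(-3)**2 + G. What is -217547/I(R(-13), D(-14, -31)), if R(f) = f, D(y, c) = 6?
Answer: -217547/60 ≈ -3625.8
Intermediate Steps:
I(F, G) = 10*G (I(F, G) = G*9 + G = 9*G + G = 10*G)
-217547/I(R(-13), D(-14, -31)) = -217547/(10*6) = -217547/60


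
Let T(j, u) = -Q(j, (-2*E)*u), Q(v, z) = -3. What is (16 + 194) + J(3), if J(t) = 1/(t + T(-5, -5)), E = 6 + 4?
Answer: 1261/6 ≈ 210.17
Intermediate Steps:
E = 10
T(j, u) = 3 (T(j, u) = -1*(-3) = 3)
J(t) = 1/(3 + t) (J(t) = 1/(t + 3) = 1/(3 + t))
(16 + 194) + J(3) = (16 + 194) + 1/(3 + 3) = 210 + 1/6 = 1261/6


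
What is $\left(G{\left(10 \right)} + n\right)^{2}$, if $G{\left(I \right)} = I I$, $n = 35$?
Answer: $18225$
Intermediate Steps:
$G{\left(I \right)} = I^{2}$
$\left(G{\left(10 \right)} + n\right)^{2} = \left(10^{2} + 35\right)^{2} = \left(100 + 35\right)^{2} = 135^{2} = 18225$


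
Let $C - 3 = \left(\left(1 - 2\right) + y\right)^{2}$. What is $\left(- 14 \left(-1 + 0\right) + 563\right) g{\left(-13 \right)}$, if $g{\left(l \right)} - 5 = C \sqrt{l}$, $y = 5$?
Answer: $2885 + 10963 i \sqrt{13} \approx 2885.0 + 39528.0 i$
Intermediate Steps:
$C = 19$ ($C = 3 + \left(\left(1 - 2\right) + 5\right)^{2} = 3 + \left(-1 + 5\right)^{2} = 3 + 4^{2} = 3 + 16 = 19$)
$g{\left(l \right)} = 5 + 19 \sqrt{l}$
$\left(- 14 \left(-1 + 0\right) + 563\right) g{\left(-13 \right)} = \left(- 14 \left(-1 + 0\right) + 563\right) \left(5 + 19 \sqrt{-13}\right) = \left(\left(-14\right) \left(-1\right) + 563\right) \left(5 + 19 i \sqrt{13}\right) = \left(14 + 563\right) \left(5 + 19 i \sqrt{13}\right) = 577 \left(5 + 19 i \sqrt{13}\right) = 2885 + 10963 i \sqrt{13}$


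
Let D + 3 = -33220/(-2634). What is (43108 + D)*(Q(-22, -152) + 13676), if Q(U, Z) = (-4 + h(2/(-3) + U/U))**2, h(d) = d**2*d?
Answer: 566794384826435/960093 ≈ 5.9035e+8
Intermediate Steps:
D = 12659/1317 (D = -3 - 33220/(-2634) = -3 - 33220*(-1/2634) = -3 + 16610/1317 = 12659/1317 ≈ 9.6120)
h(d) = d**3
Q(U, Z) = 11449/729 (Q(U, Z) = (-4 + (2/(-3) + U/U)**3)**2 = (-4 + (2*(-1/3) + 1)**3)**2 = (-4 + (-2/3 + 1)**3)**2 = (-4 + (1/3)**3)**2 = (-4 + 1/27)**2 = (-107/27)**2 = 11449/729)
(43108 + D)*(Q(-22, -152) + 13676) = (43108 + 12659/1317)*(11449/729 + 13676) = (56785895/1317)*(9981253/729) = 566794384826435/960093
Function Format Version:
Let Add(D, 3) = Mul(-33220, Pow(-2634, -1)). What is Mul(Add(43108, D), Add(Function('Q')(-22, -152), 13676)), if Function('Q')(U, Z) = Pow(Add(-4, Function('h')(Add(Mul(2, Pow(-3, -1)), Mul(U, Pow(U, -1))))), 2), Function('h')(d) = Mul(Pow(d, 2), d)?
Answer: Rational(566794384826435, 960093) ≈ 5.9035e+8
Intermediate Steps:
D = Rational(12659, 1317) (D = Add(-3, Mul(-33220, Pow(-2634, -1))) = Add(-3, Mul(-33220, Rational(-1, 2634))) = Add(-3, Rational(16610, 1317)) = Rational(12659, 1317) ≈ 9.6120)
Function('h')(d) = Pow(d, 3)
Function('Q')(U, Z) = Rational(11449, 729) (Function('Q')(U, Z) = Pow(Add(-4, Pow(Add(Mul(2, Pow(-3, -1)), Mul(U, Pow(U, -1))), 3)), 2) = Pow(Add(-4, Pow(Add(Mul(2, Rational(-1, 3)), 1), 3)), 2) = Pow(Add(-4, Pow(Add(Rational(-2, 3), 1), 3)), 2) = Pow(Add(-4, Pow(Rational(1, 3), 3)), 2) = Pow(Add(-4, Rational(1, 27)), 2) = Pow(Rational(-107, 27), 2) = Rational(11449, 729))
Mul(Add(43108, D), Add(Function('Q')(-22, -152), 13676)) = Mul(Add(43108, Rational(12659, 1317)), Add(Rational(11449, 729), 13676)) = Mul(Rational(56785895, 1317), Rational(9981253, 729)) = Rational(566794384826435, 960093)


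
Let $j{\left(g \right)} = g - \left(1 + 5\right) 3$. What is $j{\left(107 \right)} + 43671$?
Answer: $43760$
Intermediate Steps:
$j{\left(g \right)} = -18 + g$ ($j{\left(g \right)} = g - 6 \cdot 3 = g - 18 = -18 + g$)
$j{\left(107 \right)} + 43671 = \left(-18 + 107\right) + 43671 = 89 + 43671 = 43760$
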